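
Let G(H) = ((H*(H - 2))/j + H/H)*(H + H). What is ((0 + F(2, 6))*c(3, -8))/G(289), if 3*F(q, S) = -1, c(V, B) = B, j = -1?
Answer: -2/35955357 ≈ -5.5625e-8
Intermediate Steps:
F(q, S) = -⅓ (F(q, S) = (⅓)*(-1) = -⅓)
G(H) = 2*H*(1 - H*(-2 + H)) (G(H) = ((H*(H - 2))/(-1) + H/H)*(H + H) = ((H*(-2 + H))*(-1) + 1)*(2*H) = (-H*(-2 + H) + 1)*(2*H) = (1 - H*(-2 + H))*(2*H) = 2*H*(1 - H*(-2 + H)))
((0 + F(2, 6))*c(3, -8))/G(289) = ((0 - ⅓)*(-8))/((2*289*(1 - 1*289² + 2*289))) = (-⅓*(-8))/((2*289*(1 - 1*83521 + 578))) = 8/(3*((2*289*(1 - 83521 + 578)))) = 8/(3*((2*289*(-82942)))) = (8/3)/(-47940476) = (8/3)*(-1/47940476) = -2/35955357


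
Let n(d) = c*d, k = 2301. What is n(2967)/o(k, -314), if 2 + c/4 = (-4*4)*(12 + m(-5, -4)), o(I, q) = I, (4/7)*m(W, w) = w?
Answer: -324392/767 ≈ -422.94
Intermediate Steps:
m(W, w) = 7*w/4
c = -328 (c = -8 + 4*((-4*4)*(12 + (7/4)*(-4))) = -8 + 4*(-16*(12 - 7)) = -8 + 4*(-16*5) = -8 + 4*(-80) = -8 - 320 = -328)
n(d) = -328*d
n(2967)/o(k, -314) = -328*2967/2301 = -973176*1/2301 = -324392/767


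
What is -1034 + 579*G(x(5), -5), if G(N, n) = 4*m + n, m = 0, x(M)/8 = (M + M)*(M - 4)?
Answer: -3929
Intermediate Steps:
x(M) = 16*M*(-4 + M) (x(M) = 8*((M + M)*(M - 4)) = 8*((2*M)*(-4 + M)) = 8*(2*M*(-4 + M)) = 16*M*(-4 + M))
G(N, n) = n (G(N, n) = 4*0 + n = 0 + n = n)
-1034 + 579*G(x(5), -5) = -1034 + 579*(-5) = -1034 - 2895 = -3929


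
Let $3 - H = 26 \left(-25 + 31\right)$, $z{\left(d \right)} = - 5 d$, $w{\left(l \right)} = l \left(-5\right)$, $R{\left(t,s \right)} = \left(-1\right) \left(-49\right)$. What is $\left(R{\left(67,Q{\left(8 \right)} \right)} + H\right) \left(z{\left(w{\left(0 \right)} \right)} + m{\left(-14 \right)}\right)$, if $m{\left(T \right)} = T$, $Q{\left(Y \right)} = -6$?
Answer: $1456$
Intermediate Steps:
$R{\left(t,s \right)} = 49$
$w{\left(l \right)} = - 5 l$
$H = -153$ ($H = 3 - 26 \left(-25 + 31\right) = 3 - 26 \cdot 6 = 3 - 156 = -153$)
$\left(R{\left(67,Q{\left(8 \right)} \right)} + H\right) \left(z{\left(w{\left(0 \right)} \right)} + m{\left(-14 \right)}\right) = \left(49 - 153\right) \left(- 5 \left(\left(-5\right) 0\right) - 14\right) = - 104 \left(\left(-5\right) 0 - 14\right) = - 104 \left(0 - 14\right) = \left(-104\right) \left(-14\right) = 1456$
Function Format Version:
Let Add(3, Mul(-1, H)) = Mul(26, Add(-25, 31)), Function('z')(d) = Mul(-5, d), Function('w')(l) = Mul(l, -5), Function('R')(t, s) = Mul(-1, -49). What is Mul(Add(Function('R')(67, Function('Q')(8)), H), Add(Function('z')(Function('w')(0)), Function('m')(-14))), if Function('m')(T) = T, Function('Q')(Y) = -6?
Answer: 1456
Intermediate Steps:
Function('R')(t, s) = 49
Function('w')(l) = Mul(-5, l)
H = -153 (H = Add(3, Mul(-1, Mul(26, Add(-25, 31)))) = Add(3, Mul(-1, Mul(26, 6))) = Add(3, Mul(-1, 156)) = Add(3, -156) = -153)
Mul(Add(Function('R')(67, Function('Q')(8)), H), Add(Function('z')(Function('w')(0)), Function('m')(-14))) = Mul(Add(49, -153), Add(Mul(-5, Mul(-5, 0)), -14)) = Mul(-104, Add(Mul(-5, 0), -14)) = Mul(-104, Add(0, -14)) = Mul(-104, -14) = 1456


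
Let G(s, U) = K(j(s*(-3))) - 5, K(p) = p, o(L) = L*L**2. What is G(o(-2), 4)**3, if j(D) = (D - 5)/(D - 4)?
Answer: -531441/8000 ≈ -66.430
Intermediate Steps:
j(D) = (-5 + D)/(-4 + D)
o(L) = L**3
G(s, U) = -5 + (-5 - 3*s)/(-4 - 3*s) (G(s, U) = (-5 + s*(-3))/(-4 + s*(-3)) - 5 = (-5 - 3*s)/(-4 - 3*s) - 5 = -5 + (-5 - 3*s)/(-4 - 3*s))
G(o(-2), 4)**3 = (3*(-5 - 4*(-2)**3)/(4 + 3*(-2)**3))**3 = (3*(-5 - 4*(-8))/(4 + 3*(-8)))**3 = (3*(-5 + 32)/(4 - 24))**3 = (3*27/(-20))**3 = (3*(-1/20)*27)**3 = (-81/20)**3 = -531441/8000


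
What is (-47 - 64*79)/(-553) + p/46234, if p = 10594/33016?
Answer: 556395724151/60295238888 ≈ 9.2279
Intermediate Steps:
p = 5297/16508 (p = 10594*(1/33016) = 5297/16508 ≈ 0.32087)
(-47 - 64*79)/(-553) + p/46234 = (-47 - 64*79)/(-553) + (5297/16508)/46234 = (-47 - 5056)*(-1/553) + (5297/16508)*(1/46234) = -5103*(-1/553) + 5297/763230872 = 729/79 + 5297/763230872 = 556395724151/60295238888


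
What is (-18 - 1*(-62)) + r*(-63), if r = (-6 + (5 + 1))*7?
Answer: 44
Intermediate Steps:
r = 0 (r = (-6 + 6)*7 = 0*7 = 0)
(-18 - 1*(-62)) + r*(-63) = (-18 - 1*(-62)) + 0*(-63) = (-18 + 62) + 0 = 44 + 0 = 44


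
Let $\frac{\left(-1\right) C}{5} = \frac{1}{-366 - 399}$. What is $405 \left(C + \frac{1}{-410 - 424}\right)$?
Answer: $\frac{10215}{4726} \approx 2.1614$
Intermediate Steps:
$C = \frac{1}{153}$ ($C = - \frac{5}{-366 - 399} = - \frac{5}{-765} = \left(-5\right) \left(- \frac{1}{765}\right) = \frac{1}{153} \approx 0.0065359$)
$405 \left(C + \frac{1}{-410 - 424}\right) = 405 \left(\frac{1}{153} + \frac{1}{-410 - 424}\right) = 405 \left(\frac{1}{153} + \frac{1}{-834}\right) = 405 \left(\frac{1}{153} - \frac{1}{834}\right) = 405 \cdot \frac{227}{42534} = \frac{10215}{4726}$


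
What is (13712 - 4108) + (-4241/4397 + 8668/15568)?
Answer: 164347465223/17113124 ≈ 9603.6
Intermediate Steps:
(13712 - 4108) + (-4241/4397 + 8668/15568) = 9604 + (-4241*1/4397 + 8668*(1/15568)) = 9604 + (-4241/4397 + 2167/3892) = 9604 - 6977673/17113124 = 164347465223/17113124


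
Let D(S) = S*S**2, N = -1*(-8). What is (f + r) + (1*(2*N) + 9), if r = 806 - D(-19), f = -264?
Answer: 7426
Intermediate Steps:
N = 8
D(S) = S**3
r = 7665 (r = 806 - 1*(-19)**3 = 806 - 1*(-6859) = 806 + 6859 = 7665)
(f + r) + (1*(2*N) + 9) = (-264 + 7665) + (1*(2*8) + 9) = 7401 + (1*16 + 9) = 7401 + (16 + 9) = 7401 + 25 = 7426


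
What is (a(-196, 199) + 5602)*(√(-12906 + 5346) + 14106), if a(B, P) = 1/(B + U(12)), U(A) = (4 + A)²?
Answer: 790220471/10 + 336121*I*√210/10 ≈ 7.9022e+7 + 4.8709e+5*I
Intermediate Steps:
a(B, P) = 1/(256 + B) (a(B, P) = 1/(B + (4 + 12)²) = 1/(B + 16²) = 1/(B + 256) = 1/(256 + B))
(a(-196, 199) + 5602)*(√(-12906 + 5346) + 14106) = (1/(256 - 196) + 5602)*(√(-12906 + 5346) + 14106) = (1/60 + 5602)*(√(-7560) + 14106) = (1/60 + 5602)*(6*I*√210 + 14106) = 336121*(14106 + 6*I*√210)/60 = 790220471/10 + 336121*I*√210/10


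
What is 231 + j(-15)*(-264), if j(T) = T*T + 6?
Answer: -60753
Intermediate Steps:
j(T) = 6 + T² (j(T) = T² + 6 = 6 + T²)
231 + j(-15)*(-264) = 231 + (6 + (-15)²)*(-264) = 231 + (6 + 225)*(-264) = 231 + 231*(-264) = 231 - 60984 = -60753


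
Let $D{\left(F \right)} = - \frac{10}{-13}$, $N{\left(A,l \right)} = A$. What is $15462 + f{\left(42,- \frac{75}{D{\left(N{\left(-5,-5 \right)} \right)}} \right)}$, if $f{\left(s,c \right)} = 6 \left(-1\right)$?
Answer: $15456$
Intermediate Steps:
$D{\left(F \right)} = \frac{10}{13}$ ($D{\left(F \right)} = \left(-10\right) \left(- \frac{1}{13}\right) = \frac{10}{13}$)
$f{\left(s,c \right)} = -6$
$15462 + f{\left(42,- \frac{75}{D{\left(N{\left(-5,-5 \right)} \right)}} \right)} = 15462 - 6 = 15456$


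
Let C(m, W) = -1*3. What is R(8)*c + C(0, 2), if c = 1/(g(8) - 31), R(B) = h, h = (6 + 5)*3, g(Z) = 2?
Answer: -120/29 ≈ -4.1379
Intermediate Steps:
C(m, W) = -3
h = 33 (h = 11*3 = 33)
R(B) = 33
c = -1/29 (c = 1/(2 - 31) = 1/(-29) = -1/29 ≈ -0.034483)
R(8)*c + C(0, 2) = 33*(-1/29) - 3 = -33/29 - 3 = -120/29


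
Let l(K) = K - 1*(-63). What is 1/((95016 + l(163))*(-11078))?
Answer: -1/1055090876 ≈ -9.4779e-10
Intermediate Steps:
l(K) = 63 + K (l(K) = K + 63 = 63 + K)
1/((95016 + l(163))*(-11078)) = 1/((95016 + (63 + 163))*(-11078)) = -1/11078/(95016 + 226) = -1/11078/95242 = (1/95242)*(-1/11078) = -1/1055090876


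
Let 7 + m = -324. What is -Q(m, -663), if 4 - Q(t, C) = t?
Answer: -335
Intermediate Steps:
m = -331 (m = -7 - 324 = -331)
Q(t, C) = 4 - t
-Q(m, -663) = -(4 - 1*(-331)) = -(4 + 331) = -1*335 = -335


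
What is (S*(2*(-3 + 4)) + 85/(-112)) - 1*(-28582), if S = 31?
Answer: 3208043/112 ≈ 28643.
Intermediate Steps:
(S*(2*(-3 + 4)) + 85/(-112)) - 1*(-28582) = (31*(2*(-3 + 4)) + 85/(-112)) - 1*(-28582) = (31*(2*1) + 85*(-1/112)) + 28582 = (31*2 - 85/112) + 28582 = (62 - 85/112) + 28582 = 6859/112 + 28582 = 3208043/112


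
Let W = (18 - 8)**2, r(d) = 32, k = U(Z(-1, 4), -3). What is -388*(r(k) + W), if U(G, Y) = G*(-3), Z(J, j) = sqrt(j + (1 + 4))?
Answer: -51216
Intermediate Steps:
Z(J, j) = sqrt(5 + j) (Z(J, j) = sqrt(j + 5) = sqrt(5 + j))
U(G, Y) = -3*G
k = -9 (k = -3*sqrt(5 + 4) = -3*sqrt(9) = -3*3 = -9)
W = 100 (W = 10**2 = 100)
-388*(r(k) + W) = -388*(32 + 100) = -388*132 = -51216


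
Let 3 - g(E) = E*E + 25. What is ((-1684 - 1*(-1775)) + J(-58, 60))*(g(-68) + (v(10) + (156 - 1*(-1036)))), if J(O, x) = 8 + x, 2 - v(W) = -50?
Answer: -540918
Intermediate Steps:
v(W) = 52 (v(W) = 2 - 1*(-50) = 2 + 50 = 52)
g(E) = -22 - E**2 (g(E) = 3 - (E*E + 25) = 3 - (E**2 + 25) = 3 - (25 + E**2) = 3 + (-25 - E**2) = -22 - E**2)
((-1684 - 1*(-1775)) + J(-58, 60))*(g(-68) + (v(10) + (156 - 1*(-1036)))) = ((-1684 - 1*(-1775)) + (8 + 60))*((-22 - 1*(-68)**2) + (52 + (156 - 1*(-1036)))) = ((-1684 + 1775) + 68)*((-22 - 1*4624) + (52 + (156 + 1036))) = (91 + 68)*((-22 - 4624) + (52 + 1192)) = 159*(-4646 + 1244) = 159*(-3402) = -540918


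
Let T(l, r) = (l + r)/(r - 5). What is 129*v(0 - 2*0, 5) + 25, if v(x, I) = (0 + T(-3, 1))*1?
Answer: 179/2 ≈ 89.500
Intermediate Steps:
T(l, r) = (l + r)/(-5 + r)
v(x, I) = 1/2 (v(x, I) = (0 + (-3 + 1)/(-5 + 1))*1 = (0 - 2/(-4))*1 = (0 - 1/4*(-2))*1 = (0 + 1/2)*1 = (1/2)*1 = 1/2)
129*v(0 - 2*0, 5) + 25 = 129*(1/2) + 25 = 129/2 + 25 = 179/2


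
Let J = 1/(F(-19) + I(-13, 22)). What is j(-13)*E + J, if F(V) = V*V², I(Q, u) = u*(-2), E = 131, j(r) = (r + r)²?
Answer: 611302067/6903 ≈ 88556.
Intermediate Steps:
j(r) = 4*r² (j(r) = (2*r)² = 4*r²)
I(Q, u) = -2*u
F(V) = V³
J = -1/6903 (J = 1/((-19)³ - 2*22) = 1/(-6859 - 44) = 1/(-6903) = -1/6903 ≈ -0.00014486)
j(-13)*E + J = (4*(-13)²)*131 - 1/6903 = (4*169)*131 - 1/6903 = 676*131 - 1/6903 = 88556 - 1/6903 = 611302067/6903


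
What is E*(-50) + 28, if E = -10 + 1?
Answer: 478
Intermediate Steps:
E = -9
E*(-50) + 28 = -9*(-50) + 28 = 450 + 28 = 478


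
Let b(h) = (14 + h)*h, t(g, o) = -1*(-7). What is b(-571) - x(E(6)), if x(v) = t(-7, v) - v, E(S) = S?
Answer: 318046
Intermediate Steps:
t(g, o) = 7
x(v) = 7 - v
b(h) = h*(14 + h)
b(-571) - x(E(6)) = -571*(14 - 571) - (7 - 1*6) = -571*(-557) - (7 - 6) = 318047 - 1*1 = 318047 - 1 = 318046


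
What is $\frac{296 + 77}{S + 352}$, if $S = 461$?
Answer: $\frac{373}{813} \approx 0.45879$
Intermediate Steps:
$\frac{296 + 77}{S + 352} = \frac{296 + 77}{461 + 352} = \frac{373}{813}$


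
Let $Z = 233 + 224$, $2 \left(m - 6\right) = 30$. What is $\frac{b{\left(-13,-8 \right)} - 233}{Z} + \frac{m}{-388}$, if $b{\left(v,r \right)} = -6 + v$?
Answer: $- \frac{107373}{177316} \approx -0.60555$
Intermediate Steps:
$m = 21$ ($m = 6 + \frac{1}{2} \cdot 30 = 6 + 15 = 21$)
$Z = 457$
$\frac{b{\left(-13,-8 \right)} - 233}{Z} + \frac{m}{-388} = \frac{\left(-6 - 13\right) - 233}{457} + \frac{21}{-388} = \left(-19 - 233\right) \frac{1}{457} + 21 \left(- \frac{1}{388}\right) = \left(-252\right) \frac{1}{457} - \frac{21}{388} = - \frac{252}{457} - \frac{21}{388} = - \frac{107373}{177316}$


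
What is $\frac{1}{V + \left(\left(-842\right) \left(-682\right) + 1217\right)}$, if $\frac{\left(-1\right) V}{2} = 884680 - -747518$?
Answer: $- \frac{1}{2688935} \approx -3.7189 \cdot 10^{-7}$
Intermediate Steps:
$V = -3264396$ ($V = - 2 \left(884680 - -747518\right) = - 2 \left(884680 + 747518\right) = \left(-2\right) 1632198 = -3264396$)
$\frac{1}{V + \left(\left(-842\right) \left(-682\right) + 1217\right)} = \frac{1}{-3264396 + \left(\left(-842\right) \left(-682\right) + 1217\right)} = \frac{1}{-3264396 + \left(574244 + 1217\right)} = \frac{1}{-3264396 + 575461} = \frac{1}{-2688935} = - \frac{1}{2688935}$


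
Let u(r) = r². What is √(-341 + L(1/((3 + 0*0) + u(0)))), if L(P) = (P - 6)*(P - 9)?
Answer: I*√2627/3 ≈ 17.085*I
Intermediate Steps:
L(P) = (-9 + P)*(-6 + P) (L(P) = (-6 + P)*(-9 + P) = (-9 + P)*(-6 + P))
√(-341 + L(1/((3 + 0*0) + u(0)))) = √(-341 + (54 + (1/((3 + 0*0) + 0²))² - 15/((3 + 0*0) + 0²))) = √(-341 + (54 + (1/((3 + 0) + 0))² - 15/((3 + 0) + 0))) = √(-341 + (54 + (1/(3 + 0))² - 15/(3 + 0))) = √(-341 + (54 + (1/3)² - 15/3)) = √(-341 + (54 + (⅓)² - 15*⅓)) = √(-341 + (54 + ⅑ - 5)) = √(-341 + 442/9) = √(-2627/9) = I*√2627/3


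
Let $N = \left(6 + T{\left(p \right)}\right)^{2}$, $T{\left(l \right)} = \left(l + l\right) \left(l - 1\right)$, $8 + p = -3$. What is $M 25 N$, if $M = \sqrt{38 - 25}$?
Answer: $1822500 \sqrt{13} \approx 6.5711 \cdot 10^{6}$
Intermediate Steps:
$p = -11$ ($p = -8 - 3 = -11$)
$M = \sqrt{13} \approx 3.6056$
$T{\left(l \right)} = 2 l \left(-1 + l\right)$
$N = 72900$ ($N = \left(6 + 2 \left(-11\right) \left(-1 - 11\right)\right)^{2} = \left(6 + 2 \left(-11\right) \left(-12\right)\right)^{2} = \left(6 + 264\right)^{2} = 270^{2} = 72900$)
$M 25 N = \sqrt{13} \cdot 25 \cdot 72900 = 25 \sqrt{13} \cdot 72900 = 1822500 \sqrt{13}$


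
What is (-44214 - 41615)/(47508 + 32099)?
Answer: -85829/79607 ≈ -1.0782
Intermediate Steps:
(-44214 - 41615)/(47508 + 32099) = -85829/79607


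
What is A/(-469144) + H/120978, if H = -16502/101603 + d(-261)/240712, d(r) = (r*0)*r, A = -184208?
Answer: 10885705964473/27723991904037 ≈ 0.39265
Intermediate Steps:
d(r) = 0 (d(r) = 0*r = 0)
H = -16502/101603 (H = -16502/101603 + 0/240712 = -16502*1/101603 + 0*(1/240712) = -16502/101603 + 0 = -16502/101603 ≈ -0.16242)
A/(-469144) + H/120978 = -184208/(-469144) - 16502/101603/120978 = -184208*(-1/469144) - 16502/101603*1/120978 = 23026/58643 - 8251/6145863867 = 10885705964473/27723991904037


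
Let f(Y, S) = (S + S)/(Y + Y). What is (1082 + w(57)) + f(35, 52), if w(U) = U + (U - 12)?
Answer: 41492/35 ≈ 1185.5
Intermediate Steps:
w(U) = -12 + 2*U (w(U) = U + (-12 + U) = -12 + 2*U)
f(Y, S) = S/Y (f(Y, S) = (2*S)/((2*Y)) = (2*S)*(1/(2*Y)) = S/Y)
(1082 + w(57)) + f(35, 52) = (1082 + (-12 + 2*57)) + 52/35 = (1082 + (-12 + 114)) + 52*(1/35) = (1082 + 102) + 52/35 = 1184 + 52/35 = 41492/35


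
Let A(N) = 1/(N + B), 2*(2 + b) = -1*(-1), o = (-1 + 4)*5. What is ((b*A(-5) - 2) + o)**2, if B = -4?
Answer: 6241/36 ≈ 173.36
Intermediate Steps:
o = 15 (o = 3*5 = 15)
b = -3/2 (b = -2 + (-1*(-1))/2 = -2 + (1/2)*1 = -2 + 1/2 = -3/2 ≈ -1.5000)
A(N) = 1/(-4 + N) (A(N) = 1/(N - 4) = 1/(-4 + N))
((b*A(-5) - 2) + o)**2 = ((-3/(2*(-4 - 5)) - 2) + 15)**2 = ((-3/2/(-9) - 2) + 15)**2 = ((-3/2*(-1/9) - 2) + 15)**2 = ((1/6 - 2) + 15)**2 = (-11/6 + 15)**2 = (79/6)**2 = 6241/36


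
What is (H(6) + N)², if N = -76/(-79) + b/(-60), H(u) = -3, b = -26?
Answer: 14462809/5616900 ≈ 2.5749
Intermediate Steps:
N = 3307/2370 (N = -76/(-79) - 26/(-60) = -76*(-1/79) - 26*(-1/60) = 76/79 + 13/30 = 3307/2370 ≈ 1.3954)
(H(6) + N)² = (-3 + 3307/2370)² = (-3803/2370)² = 14462809/5616900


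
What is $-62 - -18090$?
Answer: $18028$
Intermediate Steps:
$-62 - -18090 = -62 + 18090 = 18028$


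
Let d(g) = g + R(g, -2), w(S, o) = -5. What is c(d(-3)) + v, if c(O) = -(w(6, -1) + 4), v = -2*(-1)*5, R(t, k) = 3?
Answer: 11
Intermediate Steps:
v = 10 (v = 2*5 = 10)
d(g) = 3 + g (d(g) = g + 3 = 3 + g)
c(O) = 1 (c(O) = -(-5 + 4) = -1*(-1) = 1)
c(d(-3)) + v = 1 + 10 = 11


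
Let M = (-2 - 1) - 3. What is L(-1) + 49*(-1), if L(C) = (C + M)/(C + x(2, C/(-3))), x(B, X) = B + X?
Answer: -217/4 ≈ -54.250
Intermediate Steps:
M = -6 (M = -3 - 3 = -6)
L(C) = (-6 + C)/(2 + 2*C/3) (L(C) = (C - 6)/(C + (2 + C/(-3))) = (-6 + C)/(C + (2 + C*(-⅓))) = (-6 + C)/(C + (2 - C/3)) = (-6 + C)/(2 + 2*C/3))
L(-1) + 49*(-1) = 3*(-6 - 1)/(2*(3 - 1)) + 49*(-1) = (3/2)*(-7)/2 - 49 = (3/2)*(½)*(-7) - 49 = -21/4 - 49 = -217/4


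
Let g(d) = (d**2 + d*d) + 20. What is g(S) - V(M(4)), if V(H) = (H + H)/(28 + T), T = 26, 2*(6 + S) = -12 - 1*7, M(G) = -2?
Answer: 27031/54 ≈ 500.57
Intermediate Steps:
S = -31/2 (S = -6 + (-12 - 1*7)/2 = -6 + (-12 - 7)/2 = -6 + (1/2)*(-19) = -6 - 19/2 = -31/2 ≈ -15.500)
V(H) = H/27 (V(H) = (H + H)/(28 + 26) = (2*H)/54 = (2*H)*(1/54) = H/27)
g(d) = 20 + 2*d**2 (g(d) = (d**2 + d**2) + 20 = 2*d**2 + 20 = 20 + 2*d**2)
g(S) - V(M(4)) = (20 + 2*(-31/2)**2) - (-2)/27 = (20 + 2*(961/4)) - 1*(-2/27) = (20 + 961/2) + 2/27 = 1001/2 + 2/27 = 27031/54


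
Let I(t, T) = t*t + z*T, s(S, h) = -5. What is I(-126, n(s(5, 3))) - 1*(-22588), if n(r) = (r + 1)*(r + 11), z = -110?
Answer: 41104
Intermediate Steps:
n(r) = (1 + r)*(11 + r)
I(t, T) = t² - 110*T (I(t, T) = t*t - 110*T = t² - 110*T)
I(-126, n(s(5, 3))) - 1*(-22588) = ((-126)² - 110*(11 + (-5)² + 12*(-5))) - 1*(-22588) = (15876 - 110*(11 + 25 - 60)) + 22588 = (15876 - 110*(-24)) + 22588 = (15876 + 2640) + 22588 = 18516 + 22588 = 41104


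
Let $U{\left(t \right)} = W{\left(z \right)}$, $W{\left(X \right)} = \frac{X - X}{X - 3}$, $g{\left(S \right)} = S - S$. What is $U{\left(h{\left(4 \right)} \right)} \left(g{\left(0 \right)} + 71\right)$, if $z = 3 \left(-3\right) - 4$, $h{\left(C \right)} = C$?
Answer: $0$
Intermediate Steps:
$z = -13$ ($z = -9 - 4 = -13$)
$g{\left(S \right)} = 0$
$W{\left(X \right)} = 0$ ($W{\left(X \right)} = \frac{0}{-3 + X} = 0$)
$U{\left(t \right)} = 0$
$U{\left(h{\left(4 \right)} \right)} \left(g{\left(0 \right)} + 71\right) = 0 \left(0 + 71\right) = 0 \cdot 71 = 0$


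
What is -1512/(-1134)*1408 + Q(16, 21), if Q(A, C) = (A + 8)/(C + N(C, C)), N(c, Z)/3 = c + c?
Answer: 275992/147 ≈ 1877.5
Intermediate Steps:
N(c, Z) = 6*c (N(c, Z) = 3*(c + c) = 3*(2*c) = 6*c)
Q(A, C) = (8 + A)/(7*C) (Q(A, C) = (A + 8)/(C + 6*C) = (8 + A)/((7*C)) = (8 + A)*(1/(7*C)) = (8 + A)/(7*C))
-1512/(-1134)*1408 + Q(16, 21) = -1512/(-1134)*1408 + (1/7)*(8 + 16)/21 = -1512*(-1/1134)*1408 + (1/7)*(1/21)*24 = (4/3)*1408 + 8/49 = 5632/3 + 8/49 = 275992/147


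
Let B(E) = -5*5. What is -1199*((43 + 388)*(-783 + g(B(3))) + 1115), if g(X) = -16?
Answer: 411561546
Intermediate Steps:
B(E) = -25
-1199*((43 + 388)*(-783 + g(B(3))) + 1115) = -1199*((43 + 388)*(-783 - 16) + 1115) = -1199*(431*(-799) + 1115) = -1199*(-344369 + 1115) = -1199*(-343254) = 411561546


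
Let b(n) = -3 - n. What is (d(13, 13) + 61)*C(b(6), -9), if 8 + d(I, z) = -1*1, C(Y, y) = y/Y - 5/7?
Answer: 104/7 ≈ 14.857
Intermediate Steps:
C(Y, y) = -5/7 + y/Y (C(Y, y) = y/Y - 5*1/7 = y/Y - 5/7 = -5/7 + y/Y)
d(I, z) = -9 (d(I, z) = -8 - 1*1 = -8 - 1 = -9)
(d(13, 13) + 61)*C(b(6), -9) = (-9 + 61)*(-5/7 - 9/(-3 - 1*6)) = 52*(-5/7 - 9/(-3 - 6)) = 52*(-5/7 - 9/(-9)) = 52*(-5/7 - 9*(-1/9)) = 52*(-5/7 + 1) = 52*(2/7) = 104/7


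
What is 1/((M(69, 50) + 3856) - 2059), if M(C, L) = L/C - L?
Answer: 69/120593 ≈ 0.00057217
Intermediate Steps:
M(C, L) = -L + L/C
1/((M(69, 50) + 3856) - 2059) = 1/(((-1*50 + 50/69) + 3856) - 2059) = 1/(((-50 + 50*(1/69)) + 3856) - 2059) = 1/(((-50 + 50/69) + 3856) - 2059) = 1/((-3400/69 + 3856) - 2059) = 1/(262664/69 - 2059) = 1/(120593/69) = 69/120593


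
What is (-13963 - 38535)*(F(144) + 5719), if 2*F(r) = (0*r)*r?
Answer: -300236062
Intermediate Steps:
F(r) = 0 (F(r) = ((0*r)*r)/2 = (0*r)/2 = (1/2)*0 = 0)
(-13963 - 38535)*(F(144) + 5719) = (-13963 - 38535)*(0 + 5719) = -52498*5719 = -300236062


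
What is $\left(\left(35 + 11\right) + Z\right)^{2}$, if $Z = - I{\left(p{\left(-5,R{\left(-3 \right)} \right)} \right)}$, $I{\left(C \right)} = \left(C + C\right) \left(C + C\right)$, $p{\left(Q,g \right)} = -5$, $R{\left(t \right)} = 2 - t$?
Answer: $2916$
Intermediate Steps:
$I{\left(C \right)} = 4 C^{2}$ ($I{\left(C \right)} = 2 C 2 C = 4 C^{2}$)
$Z = -100$ ($Z = - 4 \left(-5\right)^{2} = - 4 \cdot 25 = \left(-1\right) 100 = -100$)
$\left(\left(35 + 11\right) + Z\right)^{2} = \left(\left(35 + 11\right) - 100\right)^{2} = \left(46 - 100\right)^{2} = \left(-54\right)^{2} = 2916$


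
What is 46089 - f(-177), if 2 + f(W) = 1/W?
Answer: 8158108/177 ≈ 46091.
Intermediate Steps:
f(W) = -2 + 1/W
46089 - f(-177) = 46089 - (-2 + 1/(-177)) = 46089 - (-2 - 1/177) = 46089 - 1*(-355/177) = 46089 + 355/177 = 8158108/177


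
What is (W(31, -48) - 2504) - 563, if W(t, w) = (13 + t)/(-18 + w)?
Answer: -9203/3 ≈ -3067.7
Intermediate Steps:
W(t, w) = (13 + t)/(-18 + w)
(W(31, -48) - 2504) - 563 = ((13 + 31)/(-18 - 48) - 2504) - 563 = (44/(-66) - 2504) - 563 = (-1/66*44 - 2504) - 563 = (-2/3 - 2504) - 563 = -7514/3 - 563 = -9203/3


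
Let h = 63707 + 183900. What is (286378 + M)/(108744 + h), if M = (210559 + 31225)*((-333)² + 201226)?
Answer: 75464699538/356351 ≈ 2.1177e+5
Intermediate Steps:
h = 247607
M = 75464413160 (M = 241784*(110889 + 201226) = 241784*312115 = 75464413160)
(286378 + M)/(108744 + h) = (286378 + 75464413160)/(108744 + 247607) = 75464699538/356351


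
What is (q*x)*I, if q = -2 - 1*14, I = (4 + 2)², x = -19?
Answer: 10944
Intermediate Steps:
I = 36 (I = 6² = 36)
q = -16 (q = -2 - 14 = -16)
(q*x)*I = -16*(-19)*36 = 304*36 = 10944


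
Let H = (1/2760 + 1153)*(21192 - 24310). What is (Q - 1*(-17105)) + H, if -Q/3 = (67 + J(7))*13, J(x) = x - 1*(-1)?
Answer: -4941607679/1380 ≈ -3.5809e+6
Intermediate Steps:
J(x) = 1 + x (J(x) = x + 1 = 1 + x)
Q = -2925 (Q = -3*(67 + (1 + 7))*13 = -3*(67 + 8)*13 = -225*13 = -3*975 = -2925)
H = -4961176079/1380 (H = (1/2760 + 1153)*(-3118) = (3182281/2760)*(-3118) = -4961176079/1380 ≈ -3.5951e+6)
(Q - 1*(-17105)) + H = (-2925 - 1*(-17105)) - 4961176079/1380 = (-2925 + 17105) - 4961176079/1380 = 14180 - 4961176079/1380 = -4941607679/1380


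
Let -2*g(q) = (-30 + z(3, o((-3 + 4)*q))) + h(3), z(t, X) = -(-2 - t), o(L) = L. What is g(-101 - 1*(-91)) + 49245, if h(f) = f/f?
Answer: 49257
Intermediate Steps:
z(t, X) = 2 + t
h(f) = 1
g(q) = 12 (g(q) = -((-30 + (2 + 3)) + 1)/2 = -((-30 + 5) + 1)/2 = -(-25 + 1)/2 = -1/2*(-24) = 12)
g(-101 - 1*(-91)) + 49245 = 12 + 49245 = 49257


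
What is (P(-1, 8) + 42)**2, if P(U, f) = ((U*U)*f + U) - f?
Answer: 1681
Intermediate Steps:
P(U, f) = U - f + f*U**2 (P(U, f) = (U**2*f + U) - f = (f*U**2 + U) - f = (U + f*U**2) - f = U - f + f*U**2)
(P(-1, 8) + 42)**2 = ((-1 - 1*8 + 8*(-1)**2) + 42)**2 = ((-1 - 8 + 8*1) + 42)**2 = ((-1 - 8 + 8) + 42)**2 = (-1 + 42)**2 = 41**2 = 1681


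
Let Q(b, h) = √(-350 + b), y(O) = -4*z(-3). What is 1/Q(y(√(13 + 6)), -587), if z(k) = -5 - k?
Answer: -I*√38/114 ≈ -0.054074*I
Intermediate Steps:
y(O) = 8 (y(O) = -4*(-5 - 1*(-3)) = -4*(-5 + 3) = -4*(-2) = 8)
1/Q(y(√(13 + 6)), -587) = 1/(√(-350 + 8)) = 1/(√(-342)) = 1/(3*I*√38) = -I*√38/114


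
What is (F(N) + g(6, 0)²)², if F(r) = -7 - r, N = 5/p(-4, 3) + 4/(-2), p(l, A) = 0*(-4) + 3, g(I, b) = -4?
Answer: 784/9 ≈ 87.111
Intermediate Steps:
p(l, A) = 3 (p(l, A) = 0 + 3 = 3)
N = -⅓ (N = 5/3 + 4/(-2) = 5*(⅓) + 4*(-½) = 5/3 - 2 = -⅓ ≈ -0.33333)
(F(N) + g(6, 0)²)² = ((-7 - 1*(-⅓)) + (-4)²)² = ((-7 + ⅓) + 16)² = (-20/3 + 16)² = (28/3)² = 784/9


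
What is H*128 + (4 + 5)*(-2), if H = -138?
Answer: -17682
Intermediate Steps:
H*128 + (4 + 5)*(-2) = -138*128 + (4 + 5)*(-2) = -17664 + 9*(-2) = -17664 - 18 = -17682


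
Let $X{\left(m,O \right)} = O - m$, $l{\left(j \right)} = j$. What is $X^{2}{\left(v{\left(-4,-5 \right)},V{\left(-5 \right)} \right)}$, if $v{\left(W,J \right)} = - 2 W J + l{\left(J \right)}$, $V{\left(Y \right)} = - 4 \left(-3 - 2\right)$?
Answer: $4225$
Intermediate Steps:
$V{\left(Y \right)} = 20$ ($V{\left(Y \right)} = \left(-4\right) \left(-5\right) = 20$)
$v{\left(W,J \right)} = J - 2 J W$ ($v{\left(W,J \right)} = - 2 W J + J = - 2 J W + J = J - 2 J W$)
$X^{2}{\left(v{\left(-4,-5 \right)},V{\left(-5 \right)} \right)} = \left(20 - - 5 \left(1 - -8\right)\right)^{2} = \left(20 - - 5 \left(1 + 8\right)\right)^{2} = \left(20 - \left(-5\right) 9\right)^{2} = \left(20 - -45\right)^{2} = \left(20 + 45\right)^{2} = 65^{2} = 4225$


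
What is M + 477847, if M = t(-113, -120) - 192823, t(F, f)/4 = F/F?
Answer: 285028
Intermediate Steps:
t(F, f) = 4 (t(F, f) = 4*(F/F) = 4*1 = 4)
M = -192819 (M = 4 - 192823 = -192819)
M + 477847 = -192819 + 477847 = 285028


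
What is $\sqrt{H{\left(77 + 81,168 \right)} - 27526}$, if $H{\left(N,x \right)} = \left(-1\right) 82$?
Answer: $2 i \sqrt{6902} \approx 166.16 i$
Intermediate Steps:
$H{\left(N,x \right)} = -82$
$\sqrt{H{\left(77 + 81,168 \right)} - 27526} = \sqrt{-82 - 27526} = \sqrt{-27608} = 2 i \sqrt{6902}$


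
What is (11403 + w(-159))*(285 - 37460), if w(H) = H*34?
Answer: -222938475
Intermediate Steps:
w(H) = 34*H
(11403 + w(-159))*(285 - 37460) = (11403 + 34*(-159))*(285 - 37460) = (11403 - 5406)*(-37175) = 5997*(-37175) = -222938475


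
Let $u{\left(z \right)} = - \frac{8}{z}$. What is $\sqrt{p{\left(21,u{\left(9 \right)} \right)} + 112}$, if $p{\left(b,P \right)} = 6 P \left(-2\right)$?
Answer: $\frac{4 \sqrt{69}}{3} \approx 11.076$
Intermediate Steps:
$p{\left(b,P \right)} = - 12 P$
$\sqrt{p{\left(21,u{\left(9 \right)} \right)} + 112} = \sqrt{- 12 \left(- \frac{8}{9}\right) + 112} = \sqrt{- 12 \left(\left(-8\right) \frac{1}{9}\right) + 112} = \sqrt{\left(-12\right) \left(- \frac{8}{9}\right) + 112} = \sqrt{\frac{32}{3} + 112} = \sqrt{\frac{368}{3}} = \frac{4 \sqrt{69}}{3}$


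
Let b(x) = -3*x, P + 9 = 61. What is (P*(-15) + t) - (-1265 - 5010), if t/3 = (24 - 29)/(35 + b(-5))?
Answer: 54947/10 ≈ 5494.7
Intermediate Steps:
P = 52 (P = -9 + 61 = 52)
t = -3/10 (t = 3*((24 - 29)/(35 - 3*(-5))) = 3*(-5/(35 + 15)) = 3*(-5/50) = 3*(-5*1/50) = 3*(-⅒) = -3/10 ≈ -0.30000)
(P*(-15) + t) - (-1265 - 5010) = (52*(-15) - 3/10) - (-1265 - 5010) = (-780 - 3/10) - 1*(-6275) = -7803/10 + 6275 = 54947/10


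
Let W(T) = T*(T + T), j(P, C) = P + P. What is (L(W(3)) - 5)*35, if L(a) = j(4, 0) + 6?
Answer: 315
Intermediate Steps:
j(P, C) = 2*P
W(T) = 2*T**2 (W(T) = T*(2*T) = 2*T**2)
L(a) = 14 (L(a) = 2*4 + 6 = 8 + 6 = 14)
(L(W(3)) - 5)*35 = (14 - 5)*35 = 9*35 = 315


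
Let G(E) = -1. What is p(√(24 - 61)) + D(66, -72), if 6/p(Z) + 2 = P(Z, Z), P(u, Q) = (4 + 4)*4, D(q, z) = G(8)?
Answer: -⅘ ≈ -0.80000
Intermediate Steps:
D(q, z) = -1
P(u, Q) = 32 (P(u, Q) = 8*4 = 32)
p(Z) = ⅕ (p(Z) = 6/(-2 + 32) = 6/30 = 6*(1/30) = ⅕)
p(√(24 - 61)) + D(66, -72) = ⅕ - 1 = -⅘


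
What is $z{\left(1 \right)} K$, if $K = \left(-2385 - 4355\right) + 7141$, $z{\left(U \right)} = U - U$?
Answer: $0$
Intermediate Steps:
$z{\left(U \right)} = 0$
$K = 401$ ($K = -6740 + 7141 = 401$)
$z{\left(1 \right)} K = 0 \cdot 401 = 0$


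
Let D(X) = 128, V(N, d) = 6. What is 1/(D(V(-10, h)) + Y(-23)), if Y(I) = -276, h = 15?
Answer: -1/148 ≈ -0.0067568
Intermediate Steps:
1/(D(V(-10, h)) + Y(-23)) = 1/(128 - 276) = 1/(-148) = -1/148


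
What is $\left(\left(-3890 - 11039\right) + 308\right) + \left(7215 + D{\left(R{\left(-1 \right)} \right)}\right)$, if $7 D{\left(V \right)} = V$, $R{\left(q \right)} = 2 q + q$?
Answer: $- \frac{51845}{7} \approx -7406.4$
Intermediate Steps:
$R{\left(q \right)} = 3 q$
$D{\left(V \right)} = \frac{V}{7}$
$\left(\left(-3890 - 11039\right) + 308\right) + \left(7215 + D{\left(R{\left(-1 \right)} \right)}\right) = \left(\left(-3890 - 11039\right) + 308\right) + \left(7215 + \frac{3 \left(-1\right)}{7}\right) = \left(-14929 + 308\right) + \left(7215 + \frac{1}{7} \left(-3\right)\right) = -14621 + \left(7215 - \frac{3}{7}\right) = -14621 + \frac{50502}{7} = - \frac{51845}{7}$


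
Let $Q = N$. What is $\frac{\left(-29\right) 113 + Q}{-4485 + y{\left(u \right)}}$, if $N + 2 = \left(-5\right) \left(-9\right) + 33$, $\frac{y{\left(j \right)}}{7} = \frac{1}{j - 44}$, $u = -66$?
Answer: $\frac{352110}{493357} \approx 0.7137$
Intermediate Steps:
$y{\left(j \right)} = \frac{7}{-44 + j}$ ($y{\left(j \right)} = \frac{7}{j - 44} = \frac{7}{-44 + j}$)
$N = 76$ ($N = -2 + \left(\left(-5\right) \left(-9\right) + 33\right) = -2 + \left(45 + 33\right) = -2 + 78 = 76$)
$Q = 76$
$\frac{\left(-29\right) 113 + Q}{-4485 + y{\left(u \right)}} = \frac{\left(-29\right) 113 + 76}{-4485 + \frac{7}{-44 - 66}} = \frac{-3277 + 76}{-4485 + \frac{7}{-110}} = - \frac{3201}{-4485 + 7 \left(- \frac{1}{110}\right)} = - \frac{3201}{-4485 - \frac{7}{110}} = - \frac{3201}{- \frac{493357}{110}} = \left(-3201\right) \left(- \frac{110}{493357}\right) = \frac{352110}{493357}$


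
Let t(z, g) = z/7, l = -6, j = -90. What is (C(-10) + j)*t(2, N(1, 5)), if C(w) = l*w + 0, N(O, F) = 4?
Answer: -60/7 ≈ -8.5714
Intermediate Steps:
t(z, g) = z/7 (t(z, g) = z*(⅐) = z/7)
C(w) = -6*w (C(w) = -6*w + 0 = -6*w)
(C(-10) + j)*t(2, N(1, 5)) = (-6*(-10) - 90)*((⅐)*2) = (60 - 90)*(2/7) = -30*2/7 = -60/7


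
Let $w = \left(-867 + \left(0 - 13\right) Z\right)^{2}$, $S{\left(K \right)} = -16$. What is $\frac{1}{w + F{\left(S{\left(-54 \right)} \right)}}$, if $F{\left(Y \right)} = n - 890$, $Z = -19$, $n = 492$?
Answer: $\frac{1}{384002} \approx 2.6042 \cdot 10^{-6}$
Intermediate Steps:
$F{\left(Y \right)} = -398$ ($F{\left(Y \right)} = 492 - 890 = -398$)
$w = 384400$ ($w = \left(-867 + \left(0 - 13\right) \left(-19\right)\right)^{2} = \left(-867 - -247\right)^{2} = \left(-867 + 247\right)^{2} = \left(-620\right)^{2} = 384400$)
$\frac{1}{w + F{\left(S{\left(-54 \right)} \right)}} = \frac{1}{384400 - 398} = \frac{1}{384002}$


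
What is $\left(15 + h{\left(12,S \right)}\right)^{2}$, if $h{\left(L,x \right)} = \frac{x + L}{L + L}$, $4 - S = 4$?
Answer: $\frac{961}{4} \approx 240.25$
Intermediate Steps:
$S = 0$ ($S = 4 - 4 = 0$)
$h{\left(L,x \right)} = \frac{L + x}{2 L}$
$\left(15 + h{\left(12,S \right)}\right)^{2} = \left(15 + \frac{12 + 0}{2 \cdot 12}\right)^{2} = \left(15 + \frac{1}{2} \cdot \frac{1}{12} \cdot 12\right)^{2} = \left(15 + \frac{1}{2}\right)^{2} = \left(\frac{31}{2}\right)^{2} = \frac{961}{4}$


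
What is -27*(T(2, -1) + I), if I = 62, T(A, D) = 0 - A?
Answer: -1620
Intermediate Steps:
T(A, D) = -A
-27*(T(2, -1) + I) = -27*(-1*2 + 62) = -27*(-2 + 62) = -27*60 = -1620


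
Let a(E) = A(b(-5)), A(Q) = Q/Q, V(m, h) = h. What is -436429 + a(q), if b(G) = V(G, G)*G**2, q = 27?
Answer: -436428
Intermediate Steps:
b(G) = G**3 (b(G) = G*G**2 = G**3)
A(Q) = 1
a(E) = 1
-436429 + a(q) = -436429 + 1 = -436428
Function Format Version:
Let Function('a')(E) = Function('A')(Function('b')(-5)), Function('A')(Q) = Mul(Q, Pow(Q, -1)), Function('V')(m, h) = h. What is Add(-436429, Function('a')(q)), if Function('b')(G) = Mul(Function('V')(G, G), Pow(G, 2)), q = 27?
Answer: -436428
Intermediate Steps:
Function('b')(G) = Pow(G, 3) (Function('b')(G) = Mul(G, Pow(G, 2)) = Pow(G, 3))
Function('A')(Q) = 1
Function('a')(E) = 1
Add(-436429, Function('a')(q)) = Add(-436429, 1) = -436428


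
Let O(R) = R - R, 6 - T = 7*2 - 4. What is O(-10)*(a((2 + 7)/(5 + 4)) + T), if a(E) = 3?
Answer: 0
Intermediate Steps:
T = -4 (T = 6 - (7*2 - 4) = 6 - (14 - 4) = 6 - 1*10 = 6 - 10 = -4)
O(R) = 0
O(-10)*(a((2 + 7)/(5 + 4)) + T) = 0*(3 - 4) = 0*(-1) = 0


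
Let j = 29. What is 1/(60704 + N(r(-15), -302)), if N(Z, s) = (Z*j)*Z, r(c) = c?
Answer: 1/67229 ≈ 1.4875e-5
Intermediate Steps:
N(Z, s) = 29*Z**2 (N(Z, s) = (Z*29)*Z = (29*Z)*Z = 29*Z**2)
1/(60704 + N(r(-15), -302)) = 1/(60704 + 29*(-15)**2) = 1/(60704 + 29*225) = 1/(60704 + 6525) = 1/67229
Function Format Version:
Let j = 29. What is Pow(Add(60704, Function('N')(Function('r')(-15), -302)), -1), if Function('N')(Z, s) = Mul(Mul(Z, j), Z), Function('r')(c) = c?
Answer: Rational(1, 67229) ≈ 1.4875e-5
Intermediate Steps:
Function('N')(Z, s) = Mul(29, Pow(Z, 2)) (Function('N')(Z, s) = Mul(Mul(Z, 29), Z) = Mul(Mul(29, Z), Z) = Mul(29, Pow(Z, 2)))
Pow(Add(60704, Function('N')(Function('r')(-15), -302)), -1) = Pow(Add(60704, Mul(29, Pow(-15, 2))), -1) = Pow(Add(60704, Mul(29, 225)), -1) = Pow(Add(60704, 6525), -1) = Pow(67229, -1) = Rational(1, 67229)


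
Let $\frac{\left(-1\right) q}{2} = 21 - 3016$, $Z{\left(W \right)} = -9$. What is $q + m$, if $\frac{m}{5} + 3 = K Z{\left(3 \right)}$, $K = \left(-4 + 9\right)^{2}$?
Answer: $4850$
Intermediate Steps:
$K = 25$ ($K = 5^{2} = 25$)
$q = 5990$ ($q = - 2 \left(21 - 3016\right) = \left(-2\right) \left(-2995\right) = 5990$)
$m = -1140$ ($m = -15 + 5 \cdot 25 \left(-9\right) = -15 + 5 \left(-225\right) = -15 - 1125 = -1140$)
$q + m = 5990 - 1140 = 4850$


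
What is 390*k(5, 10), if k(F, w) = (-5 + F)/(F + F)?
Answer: 0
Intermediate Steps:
k(F, w) = (-5 + F)/(2*F) (k(F, w) = (-5 + F)/((2*F)) = (-5 + F)*(1/(2*F)) = (-5 + F)/(2*F))
390*k(5, 10) = 390*((½)*(-5 + 5)/5) = 390*((½)*(⅕)*0) = 390*0 = 0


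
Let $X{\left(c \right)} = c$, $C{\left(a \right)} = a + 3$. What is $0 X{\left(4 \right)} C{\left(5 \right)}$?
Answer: $0$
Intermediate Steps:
$C{\left(a \right)} = 3 + a$
$0 X{\left(4 \right)} C{\left(5 \right)} = 0 \cdot 4 \left(3 + 5\right) = 0 \cdot 8 = 0$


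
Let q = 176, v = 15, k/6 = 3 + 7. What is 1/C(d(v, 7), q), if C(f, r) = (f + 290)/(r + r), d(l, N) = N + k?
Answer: 352/357 ≈ 0.98599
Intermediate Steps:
k = 60 (k = 6*(3 + 7) = 6*10 = 60)
d(l, N) = 60 + N (d(l, N) = N + 60 = 60 + N)
C(f, r) = (290 + f)/(2*r) (C(f, r) = (290 + f)/((2*r)) = (290 + f)*(1/(2*r)) = (290 + f)/(2*r))
1/C(d(v, 7), q) = 1/((1/2)*(290 + (60 + 7))/176) = 1/((1/2)*(1/176)*(290 + 67)) = 1/((1/2)*(1/176)*357) = 1/(357/352) = 352/357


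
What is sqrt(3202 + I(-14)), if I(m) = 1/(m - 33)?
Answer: sqrt(7073171)/47 ≈ 56.586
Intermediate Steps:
I(m) = 1/(-33 + m)
sqrt(3202 + I(-14)) = sqrt(3202 + 1/(-33 - 14)) = sqrt(3202 + 1/(-47)) = sqrt(3202 - 1/47) = sqrt(150493/47) = sqrt(7073171)/47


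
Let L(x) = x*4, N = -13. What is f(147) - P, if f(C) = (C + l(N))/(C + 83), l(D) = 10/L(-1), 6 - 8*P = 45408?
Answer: 652726/115 ≈ 5675.9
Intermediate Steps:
P = -22701/4 (P = 3/4 - 1/8*45408 = 3/4 - 5676 = -22701/4 ≈ -5675.3)
L(x) = 4*x
l(D) = -5/2 (l(D) = 10/((4*(-1))) = 10/(-4) = 10*(-1/4) = -5/2)
f(C) = (-5/2 + C)/(83 + C) (f(C) = (C - 5/2)/(C + 83) = (-5/2 + C)/(83 + C))
f(147) - P = (-5/2 + 147)/(83 + 147) - 1*(-22701/4) = (289/2)/230 + 22701/4 = (1/230)*(289/2) + 22701/4 = 289/460 + 22701/4 = 652726/115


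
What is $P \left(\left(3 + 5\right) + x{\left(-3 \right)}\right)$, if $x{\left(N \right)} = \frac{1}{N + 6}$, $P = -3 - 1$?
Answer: $- \frac{100}{3} \approx -33.333$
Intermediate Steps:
$P = -4$ ($P = -3 - 1 = -4$)
$x{\left(N \right)} = \frac{1}{6 + N}$
$P \left(\left(3 + 5\right) + x{\left(-3 \right)}\right) = - 4 \left(\left(3 + 5\right) + \frac{1}{6 - 3}\right) = - 4 \left(8 + \frac{1}{3}\right) = \left(-4\right) \frac{25}{3} = - \frac{100}{3}$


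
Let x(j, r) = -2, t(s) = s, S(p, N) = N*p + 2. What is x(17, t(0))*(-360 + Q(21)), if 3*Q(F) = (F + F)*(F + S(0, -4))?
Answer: 76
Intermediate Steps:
S(p, N) = 2 + N*p
Q(F) = 2*F*(2 + F)/3 (Q(F) = ((F + F)*(F + (2 - 4*0)))/3 = ((2*F)*(F + (2 + 0)))/3 = ((2*F)*(F + 2))/3 = ((2*F)*(2 + F))/3 = (2*F*(2 + F))/3 = 2*F*(2 + F)/3)
x(17, t(0))*(-360 + Q(21)) = -2*(-360 + (2/3)*21*(2 + 21)) = -2*(-360 + (2/3)*21*23) = -2*(-360 + 322) = -2*(-38) = 76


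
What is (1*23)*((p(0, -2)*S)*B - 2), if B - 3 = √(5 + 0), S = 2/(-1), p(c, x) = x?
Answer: 230 + 92*√5 ≈ 435.72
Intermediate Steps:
S = -2 (S = 2*(-1) = -2)
B = 3 + √5 (B = 3 + √(5 + 0) = 3 + √5 ≈ 5.2361)
(1*23)*((p(0, -2)*S)*B - 2) = (1*23)*((-2*(-2))*(3 + √5) - 2) = 23*(4*(3 + √5) - 2) = 23*((12 + 4*√5) - 2) = 23*(10 + 4*√5) = 230 + 92*√5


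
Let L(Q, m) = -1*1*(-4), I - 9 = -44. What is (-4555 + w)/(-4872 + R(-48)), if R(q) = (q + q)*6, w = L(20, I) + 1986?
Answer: 855/1816 ≈ 0.47082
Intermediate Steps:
I = -35 (I = 9 - 44 = -35)
L(Q, m) = 4 (L(Q, m) = -1*(-4) = 4)
w = 1990 (w = 4 + 1986 = 1990)
R(q) = 12*q (R(q) = (2*q)*6 = 12*q)
(-4555 + w)/(-4872 + R(-48)) = (-4555 + 1990)/(-4872 + 12*(-48)) = -2565/(-4872 - 576) = -2565/(-5448) = -2565*(-1/5448) = 855/1816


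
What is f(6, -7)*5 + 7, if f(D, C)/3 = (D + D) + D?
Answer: 277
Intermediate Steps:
f(D, C) = 9*D (f(D, C) = 3*((D + D) + D) = 3*(2*D + D) = 3*(3*D) = 9*D)
f(6, -7)*5 + 7 = (9*6)*5 + 7 = 54*5 + 7 = 270 + 7 = 277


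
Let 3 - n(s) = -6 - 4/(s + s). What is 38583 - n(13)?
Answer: 501460/13 ≈ 38574.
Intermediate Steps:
n(s) = 9 + 2/s (n(s) = 3 - (-6 - 4/(s + s)) = 3 - (-6 - 4/(2*s)) = 3 - (-6 + (1/(2*s))*(-4)) = 3 - (-6 - 2/s) = 3 + (6 + 2/s) = 9 + 2/s)
38583 - n(13) = 38583 - (9 + 2/13) = 38583 - 1*119/13 = 38583 - 119/13 = 501460/13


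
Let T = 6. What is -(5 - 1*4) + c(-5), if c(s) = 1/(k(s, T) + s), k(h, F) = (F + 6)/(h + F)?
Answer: -6/7 ≈ -0.85714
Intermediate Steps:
k(h, F) = (6 + F)/(F + h)
c(s) = 1/(s + 12/(6 + s)) (c(s) = 1/((6 + 6)/(6 + s) + s) = 1/(12/(6 + s) + s) = 1/(s + 12/(6 + s)))
-(5 - 1*4) + c(-5) = -(5 - 1*4) + (6 - 5)/(12 - 5*(6 - 5)) = -(5 - 4) + 1/(12 - 5*1) = -1*1 + 1/(12 - 5) = -1 + 1/7 = -1 + (⅐)*1 = -1 + ⅐ = -6/7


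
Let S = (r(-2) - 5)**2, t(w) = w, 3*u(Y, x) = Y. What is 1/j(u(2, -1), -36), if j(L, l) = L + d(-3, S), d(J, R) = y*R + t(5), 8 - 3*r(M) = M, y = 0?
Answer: 3/17 ≈ 0.17647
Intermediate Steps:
u(Y, x) = Y/3
r(M) = 8/3 - M/3
S = 25/9 (S = ((8/3 - 1/3*(-2)) - 5)**2 = ((8/3 + 2/3) - 5)**2 = (10/3 - 5)**2 = (-5/3)**2 = 25/9 ≈ 2.7778)
d(J, R) = 5 (d(J, R) = 0*R + 5 = 0 + 5 = 5)
j(L, l) = 5 + L (j(L, l) = L + 5 = 5 + L)
1/j(u(2, -1), -36) = 1/(5 + (1/3)*2) = 1/(5 + 2/3) = 1/(17/3) = 3/17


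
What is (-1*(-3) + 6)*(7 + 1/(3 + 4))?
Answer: 450/7 ≈ 64.286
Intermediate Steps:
(-1*(-3) + 6)*(7 + 1/(3 + 4)) = (3 + 6)*(7 + 1/7) = 9*(7 + ⅐) = 9*(50/7) = 450/7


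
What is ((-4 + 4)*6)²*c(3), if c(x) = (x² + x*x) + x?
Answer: 0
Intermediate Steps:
c(x) = x + 2*x² (c(x) = (x² + x²) + x = 2*x² + x = x + 2*x²)
((-4 + 4)*6)²*c(3) = ((-4 + 4)*6)²*(3*(1 + 2*3)) = (0*6)²*(3*(1 + 6)) = 0²*(3*7) = 0*21 = 0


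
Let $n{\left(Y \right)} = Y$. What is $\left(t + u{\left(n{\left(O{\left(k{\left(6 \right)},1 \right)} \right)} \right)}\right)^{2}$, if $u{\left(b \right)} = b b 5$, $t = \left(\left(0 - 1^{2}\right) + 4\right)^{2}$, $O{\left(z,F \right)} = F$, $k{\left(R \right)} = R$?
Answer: $196$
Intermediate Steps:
$t = 9$ ($t = \left(\left(0 - 1\right) + 4\right)^{2} = \left(-1 + 4\right)^{2} = 3^{2} = 9$)
$u{\left(b \right)} = 5 b^{2}$ ($u{\left(b \right)} = b^{2} \cdot 5 = 5 b^{2}$)
$\left(t + u{\left(n{\left(O{\left(k{\left(6 \right)},1 \right)} \right)} \right)}\right)^{2} = \left(9 + 5 \cdot 1^{2}\right)^{2} = \left(9 + 5 \cdot 1\right)^{2} = \left(9 + 5\right)^{2} = 14^{2} = 196$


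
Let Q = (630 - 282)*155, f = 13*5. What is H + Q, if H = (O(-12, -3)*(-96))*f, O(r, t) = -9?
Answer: 110100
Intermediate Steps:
f = 65
H = 56160 (H = -9*(-96)*65 = 864*65 = 56160)
Q = 53940 (Q = 348*155 = 53940)
H + Q = 56160 + 53940 = 110100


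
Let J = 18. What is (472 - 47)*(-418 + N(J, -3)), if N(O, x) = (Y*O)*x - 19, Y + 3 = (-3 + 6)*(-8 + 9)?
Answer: -185725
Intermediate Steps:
Y = 0 (Y = -3 + (-3 + 6)*(-8 + 9) = -3 + 3*1 = -3 + 3 = 0)
N(O, x) = -19 (N(O, x) = (0*O)*x - 19 = 0*x - 19 = 0 - 19 = -19)
(472 - 47)*(-418 + N(J, -3)) = (472 - 47)*(-418 - 19) = 425*(-437) = -185725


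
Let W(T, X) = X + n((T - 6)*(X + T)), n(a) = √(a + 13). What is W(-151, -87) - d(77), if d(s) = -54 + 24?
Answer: -57 + √37379 ≈ 136.34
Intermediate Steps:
d(s) = -30
n(a) = √(13 + a)
W(T, X) = X + √(13 + (-6 + T)*(T + X)) (W(T, X) = X + √(13 + (T - 6)*(X + T)) = X + √(13 + (-6 + T)*(T + X)))
W(-151, -87) - d(77) = (-87 + √(13 + (-151)² - 6*(-151) - 6*(-87) - 151*(-87))) - 1*(-30) = (-87 + √(13 + 22801 + 906 + 522 + 13137)) + 30 = (-87 + √37379) + 30 = -57 + √37379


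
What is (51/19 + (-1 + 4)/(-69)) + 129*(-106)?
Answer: -5974384/437 ≈ -13671.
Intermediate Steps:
(51/19 + (-1 + 4)/(-69)) + 129*(-106) = (51*(1/19) + 3*(-1/69)) - 13674 = (51/19 - 1/23) - 13674 = 1154/437 - 13674 = -5974384/437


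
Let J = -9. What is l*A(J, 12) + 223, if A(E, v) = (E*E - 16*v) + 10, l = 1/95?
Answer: 21084/95 ≈ 221.94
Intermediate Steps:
l = 1/95 ≈ 0.010526
A(E, v) = 10 + E**2 - 16*v (A(E, v) = (E**2 - 16*v) + 10 = 10 + E**2 - 16*v)
l*A(J, 12) + 223 = (10 + (-9)**2 - 16*12)/95 + 223 = (10 + 81 - 192)/95 + 223 = (1/95)*(-101) + 223 = -101/95 + 223 = 21084/95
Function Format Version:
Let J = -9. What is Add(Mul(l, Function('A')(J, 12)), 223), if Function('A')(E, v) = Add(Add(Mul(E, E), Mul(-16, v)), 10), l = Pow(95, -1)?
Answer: Rational(21084, 95) ≈ 221.94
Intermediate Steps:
l = Rational(1, 95) ≈ 0.010526
Function('A')(E, v) = Add(10, Pow(E, 2), Mul(-16, v)) (Function('A')(E, v) = Add(Add(Pow(E, 2), Mul(-16, v)), 10) = Add(10, Pow(E, 2), Mul(-16, v)))
Add(Mul(l, Function('A')(J, 12)), 223) = Add(Mul(Rational(1, 95), Add(10, Pow(-9, 2), Mul(-16, 12))), 223) = Add(Mul(Rational(1, 95), Add(10, 81, -192)), 223) = Add(Mul(Rational(1, 95), -101), 223) = Add(Rational(-101, 95), 223) = Rational(21084, 95)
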